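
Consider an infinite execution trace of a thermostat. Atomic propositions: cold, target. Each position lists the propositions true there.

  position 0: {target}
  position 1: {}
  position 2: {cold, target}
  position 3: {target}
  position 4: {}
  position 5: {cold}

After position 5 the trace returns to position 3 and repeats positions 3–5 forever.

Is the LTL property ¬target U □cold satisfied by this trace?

Walking from position 0: at position 0, □cold has not yet held and ¬target fails, so ¬target U □cold is false.

Violated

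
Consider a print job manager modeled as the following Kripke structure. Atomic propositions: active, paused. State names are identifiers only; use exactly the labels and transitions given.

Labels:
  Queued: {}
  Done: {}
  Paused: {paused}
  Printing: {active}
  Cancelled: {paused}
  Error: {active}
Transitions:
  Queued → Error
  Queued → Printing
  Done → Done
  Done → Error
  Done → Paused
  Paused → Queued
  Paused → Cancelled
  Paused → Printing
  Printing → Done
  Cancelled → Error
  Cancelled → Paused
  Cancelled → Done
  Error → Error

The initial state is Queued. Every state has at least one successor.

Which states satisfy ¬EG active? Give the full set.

States satisfying active: {Printing, Error}.
States satisfying EG active: {Error}.
States satisfying ¬EG active: {Queued, Done, Paused, Printing, Cancelled}.

{Queued, Done, Paused, Printing, Cancelled}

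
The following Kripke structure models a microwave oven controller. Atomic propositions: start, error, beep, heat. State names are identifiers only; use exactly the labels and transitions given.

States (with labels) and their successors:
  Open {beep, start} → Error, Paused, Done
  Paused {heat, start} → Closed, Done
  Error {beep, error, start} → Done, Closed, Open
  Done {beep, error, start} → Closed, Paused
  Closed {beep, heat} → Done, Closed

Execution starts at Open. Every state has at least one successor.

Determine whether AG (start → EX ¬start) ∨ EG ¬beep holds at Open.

Violated

States satisfying start → EX ¬start: {Paused, Error, Done, Closed}.
States satisfying AG (start → EX ¬start): {Paused, Done, Closed}.
States satisfying ¬beep: {Paused}.
States satisfying EG ¬beep: ∅.
States satisfying AG (start → EX ¬start) ∨ EG ¬beep: {Paused, Done, Closed}.
Open ∉ Sat(AG (start → EX ¬start) ∨ EG ¬beep).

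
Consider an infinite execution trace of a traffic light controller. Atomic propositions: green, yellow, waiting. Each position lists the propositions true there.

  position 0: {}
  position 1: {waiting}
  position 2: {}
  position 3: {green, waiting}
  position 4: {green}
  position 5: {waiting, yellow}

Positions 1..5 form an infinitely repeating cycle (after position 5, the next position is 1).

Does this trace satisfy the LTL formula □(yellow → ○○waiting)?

yellow → ○○waiting must hold at every position from 0 onward. It fails at position 5, so □(yellow → ○○waiting) is false.
Positions where yellow holds: 5.
Check ○○waiting at each: 5→fails.

No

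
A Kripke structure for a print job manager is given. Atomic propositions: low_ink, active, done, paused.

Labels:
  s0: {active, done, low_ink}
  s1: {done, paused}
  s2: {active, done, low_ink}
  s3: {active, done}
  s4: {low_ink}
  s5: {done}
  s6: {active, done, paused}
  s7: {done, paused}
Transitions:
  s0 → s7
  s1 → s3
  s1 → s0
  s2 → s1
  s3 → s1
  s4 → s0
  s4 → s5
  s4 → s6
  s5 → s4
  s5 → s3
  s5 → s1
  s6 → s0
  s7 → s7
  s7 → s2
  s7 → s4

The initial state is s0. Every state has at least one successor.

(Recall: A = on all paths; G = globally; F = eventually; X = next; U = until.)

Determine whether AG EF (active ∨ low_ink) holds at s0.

States satisfying EF (active ∨ low_ink): {s0, s1, s2, s3, s4, s5, s6, s7}.
States satisfying AG EF (active ∨ low_ink): {s0, s1, s2, s3, s4, s5, s6, s7}.
Every state reachable from s0 satisfies EF (active ∨ low_ink).
s0 ∈ Sat(AG EF (active ∨ low_ink)).

Satisfied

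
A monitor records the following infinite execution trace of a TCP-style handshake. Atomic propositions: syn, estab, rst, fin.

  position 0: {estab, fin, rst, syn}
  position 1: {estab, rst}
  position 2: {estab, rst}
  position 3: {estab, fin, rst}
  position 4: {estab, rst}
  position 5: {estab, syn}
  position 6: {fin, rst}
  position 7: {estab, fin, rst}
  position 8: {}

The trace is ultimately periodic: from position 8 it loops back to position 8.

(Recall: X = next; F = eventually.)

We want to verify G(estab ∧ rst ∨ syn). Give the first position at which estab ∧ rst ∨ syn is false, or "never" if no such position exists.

Check estab ∧ rst ∨ syn at each position in order: 0 ✓, 1 ✓, 2 ✓, 3 ✓, 4 ✓, 5 ✓.
At position 6 the labels are {fin, rst}, so estab ∧ rst ∨ syn is false there. This is the first violation.

6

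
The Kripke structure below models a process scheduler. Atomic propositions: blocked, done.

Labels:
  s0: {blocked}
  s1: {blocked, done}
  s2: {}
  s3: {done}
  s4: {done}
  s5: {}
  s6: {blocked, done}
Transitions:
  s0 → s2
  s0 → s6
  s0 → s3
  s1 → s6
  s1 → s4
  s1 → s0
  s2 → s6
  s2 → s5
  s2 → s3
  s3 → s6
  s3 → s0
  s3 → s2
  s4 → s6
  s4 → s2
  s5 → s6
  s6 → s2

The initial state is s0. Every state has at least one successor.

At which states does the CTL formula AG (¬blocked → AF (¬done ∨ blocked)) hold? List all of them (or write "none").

States satisfying ¬blocked → AF (¬done ∨ blocked): {s0, s1, s2, s3, s4, s5, s6}.
States satisfying AG (¬blocked → AF (¬done ∨ blocked)): {s0, s1, s2, s3, s4, s5, s6}.

{s0, s1, s2, s3, s4, s5, s6}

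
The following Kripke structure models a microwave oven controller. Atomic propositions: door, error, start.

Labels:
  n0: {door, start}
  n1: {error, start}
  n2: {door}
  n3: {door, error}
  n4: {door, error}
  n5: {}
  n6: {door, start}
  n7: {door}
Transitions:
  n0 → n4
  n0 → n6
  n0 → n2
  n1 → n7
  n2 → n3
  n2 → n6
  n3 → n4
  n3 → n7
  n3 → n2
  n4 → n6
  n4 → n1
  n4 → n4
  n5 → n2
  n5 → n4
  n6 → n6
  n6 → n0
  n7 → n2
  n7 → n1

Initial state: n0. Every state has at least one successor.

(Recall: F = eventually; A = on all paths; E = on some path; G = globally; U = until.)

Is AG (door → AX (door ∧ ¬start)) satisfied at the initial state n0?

States satisfying door → AX (door ∧ ¬start): {n1, n3, n5}.
States satisfying AG (door → AX (door ∧ ¬start)): ∅.
n0 is reachable from n0 and violates door → AX (door ∧ ¬start), so AG fails at n0.
n0 ∉ Sat(AG (door → AX (door ∧ ¬start))).

Does not hold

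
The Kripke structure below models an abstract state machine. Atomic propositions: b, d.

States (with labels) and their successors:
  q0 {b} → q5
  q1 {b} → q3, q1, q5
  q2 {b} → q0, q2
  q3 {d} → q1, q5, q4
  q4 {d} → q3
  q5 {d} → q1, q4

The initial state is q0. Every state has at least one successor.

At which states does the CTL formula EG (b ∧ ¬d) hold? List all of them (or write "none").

States satisfying b ∧ ¬d: {q0, q1, q2}.
States satisfying EG (b ∧ ¬d): {q1, q2}.

{q1, q2}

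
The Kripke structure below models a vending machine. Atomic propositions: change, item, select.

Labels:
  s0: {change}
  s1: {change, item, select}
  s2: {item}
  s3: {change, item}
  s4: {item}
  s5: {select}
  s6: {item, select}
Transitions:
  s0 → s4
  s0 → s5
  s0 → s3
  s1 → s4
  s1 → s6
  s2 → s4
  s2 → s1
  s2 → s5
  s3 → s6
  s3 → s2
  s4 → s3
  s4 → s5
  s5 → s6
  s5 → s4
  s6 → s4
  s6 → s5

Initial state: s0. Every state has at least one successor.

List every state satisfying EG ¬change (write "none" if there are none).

{s2, s4, s5, s6}

States satisfying ¬change: {s2, s4, s5, s6}.
States satisfying EG ¬change: {s2, s4, s5, s6}.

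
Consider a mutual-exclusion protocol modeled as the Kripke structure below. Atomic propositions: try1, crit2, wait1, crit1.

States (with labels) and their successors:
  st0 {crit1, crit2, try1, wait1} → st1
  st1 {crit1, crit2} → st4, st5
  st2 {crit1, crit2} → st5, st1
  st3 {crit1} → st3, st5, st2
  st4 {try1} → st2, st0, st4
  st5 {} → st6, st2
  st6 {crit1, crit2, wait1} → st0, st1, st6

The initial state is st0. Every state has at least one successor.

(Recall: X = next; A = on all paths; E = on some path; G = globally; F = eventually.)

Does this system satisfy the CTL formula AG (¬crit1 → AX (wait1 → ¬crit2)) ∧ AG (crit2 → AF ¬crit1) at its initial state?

States satisfying ¬crit1 → AX (wait1 → ¬crit2): {st0, st1, st2, st3, st6}.
States satisfying AG (¬crit1 → AX (wait1 → ¬crit2)): ∅.
States satisfying crit2 → AF ¬crit1: {st0, st1, st2, st3, st4, st5}.
States satisfying AG (crit2 → AF ¬crit1): ∅.
States satisfying AG (¬crit1 → AX (wait1 → ¬crit2)) ∧ AG (crit2 → AF ¬crit1): ∅.
st0 ∉ Sat(AG (¬crit1 → AX (wait1 → ¬crit2)) ∧ AG (crit2 → AF ¬crit1)).

Violated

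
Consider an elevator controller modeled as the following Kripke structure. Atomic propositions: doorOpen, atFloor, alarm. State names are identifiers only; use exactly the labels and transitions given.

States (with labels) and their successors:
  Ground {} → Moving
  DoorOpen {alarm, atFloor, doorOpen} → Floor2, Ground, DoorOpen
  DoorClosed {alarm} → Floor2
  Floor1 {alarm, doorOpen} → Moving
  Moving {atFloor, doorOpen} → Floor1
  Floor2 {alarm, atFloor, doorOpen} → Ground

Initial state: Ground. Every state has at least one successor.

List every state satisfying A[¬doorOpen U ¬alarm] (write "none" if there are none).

{Ground, Moving}

States satisfying ¬doorOpen: {Ground, DoorClosed}.
States satisfying ¬alarm: {Ground, Moving}.
States satisfying A[¬doorOpen U ¬alarm]: {Ground, Moving}.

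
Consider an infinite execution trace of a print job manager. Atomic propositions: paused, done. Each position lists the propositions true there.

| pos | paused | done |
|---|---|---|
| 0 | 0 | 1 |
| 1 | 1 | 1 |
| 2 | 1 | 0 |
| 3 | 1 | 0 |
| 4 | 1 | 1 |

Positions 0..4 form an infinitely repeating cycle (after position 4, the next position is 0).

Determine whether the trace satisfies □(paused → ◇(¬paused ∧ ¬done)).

paused → ◇(¬paused ∧ ¬done) must hold at every position from 0 onward. It fails at position 1, so □(paused → ◇(¬paused ∧ ¬done)) is false.
Positions where paused holds: 1, 2, 3, 4.
Check ◇(¬paused ∧ ¬done) at each: 1→fails, 2→fails, 3→fails, 4→fails.

Does not hold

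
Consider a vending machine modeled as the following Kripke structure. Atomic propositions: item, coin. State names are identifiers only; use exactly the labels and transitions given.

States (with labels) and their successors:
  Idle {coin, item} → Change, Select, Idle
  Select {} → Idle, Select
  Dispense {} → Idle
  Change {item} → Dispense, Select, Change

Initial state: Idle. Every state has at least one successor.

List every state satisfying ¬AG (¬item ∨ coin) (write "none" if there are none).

{Idle, Select, Dispense, Change}

States satisfying ¬item ∨ coin: {Idle, Select, Dispense}.
States satisfying AG (¬item ∨ coin): ∅.
States satisfying ¬AG (¬item ∨ coin): {Idle, Select, Dispense, Change}.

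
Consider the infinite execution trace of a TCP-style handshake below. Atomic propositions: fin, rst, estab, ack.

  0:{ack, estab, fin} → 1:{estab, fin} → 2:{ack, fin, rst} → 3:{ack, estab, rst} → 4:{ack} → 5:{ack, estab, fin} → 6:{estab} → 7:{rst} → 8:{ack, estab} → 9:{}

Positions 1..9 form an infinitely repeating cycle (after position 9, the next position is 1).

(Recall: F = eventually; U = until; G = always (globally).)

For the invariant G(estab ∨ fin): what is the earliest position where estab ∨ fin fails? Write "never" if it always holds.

4

Check estab ∨ fin at each position in order: 0 ✓, 1 ✓, 2 ✓, 3 ✓.
At position 4 the labels are {ack}, so estab ∨ fin is false there. This is the first violation.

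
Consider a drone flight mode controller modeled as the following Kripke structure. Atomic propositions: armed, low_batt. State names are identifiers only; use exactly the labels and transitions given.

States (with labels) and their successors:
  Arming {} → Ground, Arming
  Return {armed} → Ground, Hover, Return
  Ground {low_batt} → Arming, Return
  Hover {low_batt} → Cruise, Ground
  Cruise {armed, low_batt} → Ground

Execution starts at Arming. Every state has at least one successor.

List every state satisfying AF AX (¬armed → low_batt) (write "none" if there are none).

{Return, Hover, Cruise}

States satisfying AX (¬armed → low_batt): {Return, Hover, Cruise}.
States satisfying AF AX (¬armed → low_batt): {Return, Hover, Cruise}.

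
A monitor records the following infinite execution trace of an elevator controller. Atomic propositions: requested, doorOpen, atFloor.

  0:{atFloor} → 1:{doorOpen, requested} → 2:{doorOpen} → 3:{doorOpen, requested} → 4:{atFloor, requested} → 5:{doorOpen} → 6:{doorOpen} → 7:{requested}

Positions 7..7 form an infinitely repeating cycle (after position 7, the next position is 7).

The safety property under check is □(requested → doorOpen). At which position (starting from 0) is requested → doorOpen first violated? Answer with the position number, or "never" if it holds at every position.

4

Check requested → doorOpen at each position in order: 0 ✓, 1 ✓, 2 ✓, 3 ✓.
At position 4 the labels are {atFloor, requested}, so requested → doorOpen is false there. This is the first violation.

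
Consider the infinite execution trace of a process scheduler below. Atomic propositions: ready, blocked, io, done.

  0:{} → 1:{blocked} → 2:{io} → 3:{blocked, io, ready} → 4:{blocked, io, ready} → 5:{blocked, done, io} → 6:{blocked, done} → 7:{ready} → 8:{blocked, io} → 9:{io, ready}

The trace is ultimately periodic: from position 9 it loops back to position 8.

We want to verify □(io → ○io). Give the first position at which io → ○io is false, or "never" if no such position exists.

5

Check io → ○io at each position in order: 0 ✓, 1 ✓, 2 ✓, 3 ✓, 4 ✓.
At position 5 the labels are {blocked, done, io} and the next position 6 has {blocked, done}, so io → ○io is false there. This is the first violation.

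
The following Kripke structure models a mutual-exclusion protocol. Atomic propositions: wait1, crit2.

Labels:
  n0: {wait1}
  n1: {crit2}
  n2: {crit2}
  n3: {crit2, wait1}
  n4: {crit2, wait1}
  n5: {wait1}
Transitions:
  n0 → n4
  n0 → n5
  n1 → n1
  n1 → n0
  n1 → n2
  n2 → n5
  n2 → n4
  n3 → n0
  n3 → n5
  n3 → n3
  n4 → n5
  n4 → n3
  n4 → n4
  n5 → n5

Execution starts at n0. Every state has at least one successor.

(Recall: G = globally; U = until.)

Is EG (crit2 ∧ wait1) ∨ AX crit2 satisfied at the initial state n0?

States satisfying crit2 ∧ wait1: {n3, n4}.
States satisfying EG (crit2 ∧ wait1): {n3, n4}.
States satisfying crit2: {n1, n2, n3, n4}.
States satisfying AX crit2: ∅.
States satisfying EG (crit2 ∧ wait1) ∨ AX crit2: {n3, n4}.
n0 ∉ Sat(EG (crit2 ∧ wait1) ∨ AX crit2).

Violated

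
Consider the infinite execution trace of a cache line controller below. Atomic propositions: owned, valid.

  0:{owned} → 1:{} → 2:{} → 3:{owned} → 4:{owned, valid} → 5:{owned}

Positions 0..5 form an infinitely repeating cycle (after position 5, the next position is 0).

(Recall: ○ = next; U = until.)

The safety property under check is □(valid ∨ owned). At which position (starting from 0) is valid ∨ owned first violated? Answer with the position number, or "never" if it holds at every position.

1

Check valid ∨ owned at each position in order: 0 ✓.
At position 1 the labels are {}, so valid ∨ owned is false there. This is the first violation.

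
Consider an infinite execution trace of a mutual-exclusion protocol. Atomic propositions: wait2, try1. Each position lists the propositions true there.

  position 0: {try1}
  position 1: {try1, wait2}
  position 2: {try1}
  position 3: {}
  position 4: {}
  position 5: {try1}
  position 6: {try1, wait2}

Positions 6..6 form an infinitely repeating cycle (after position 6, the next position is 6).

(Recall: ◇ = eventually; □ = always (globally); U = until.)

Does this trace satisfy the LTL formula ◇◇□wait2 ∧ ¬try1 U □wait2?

◇□wait2 holds at position 0, which is reachable from 0, so ◇◇□wait2 holds.
Walking from position 0: at position 0, □wait2 has not yet held and ¬try1 fails, so ¬try1 U □wait2 is false.
At position 0: ◇◇□wait2 is true; ¬try1 U □wait2 is false; so ◇◇□wait2 ∧ ¬try1 U □wait2 is false.

Does not hold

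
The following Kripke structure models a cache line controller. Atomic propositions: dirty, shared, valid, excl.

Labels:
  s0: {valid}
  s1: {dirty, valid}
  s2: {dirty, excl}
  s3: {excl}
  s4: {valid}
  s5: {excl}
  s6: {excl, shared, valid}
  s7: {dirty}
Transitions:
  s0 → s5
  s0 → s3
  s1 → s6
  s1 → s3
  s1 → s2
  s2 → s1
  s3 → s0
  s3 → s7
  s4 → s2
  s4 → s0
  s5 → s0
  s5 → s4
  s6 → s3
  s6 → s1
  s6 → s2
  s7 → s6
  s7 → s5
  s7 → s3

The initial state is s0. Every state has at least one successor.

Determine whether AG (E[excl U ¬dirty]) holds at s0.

States satisfying E[excl U ¬dirty]: {s0, s3, s4, s5, s6}.
States satisfying AG (E[excl U ¬dirty]): ∅.
s1 is reachable from s0 and violates E[excl U ¬dirty], so AG fails at s0.
s0 ∉ Sat(AG (E[excl U ¬dirty])).

No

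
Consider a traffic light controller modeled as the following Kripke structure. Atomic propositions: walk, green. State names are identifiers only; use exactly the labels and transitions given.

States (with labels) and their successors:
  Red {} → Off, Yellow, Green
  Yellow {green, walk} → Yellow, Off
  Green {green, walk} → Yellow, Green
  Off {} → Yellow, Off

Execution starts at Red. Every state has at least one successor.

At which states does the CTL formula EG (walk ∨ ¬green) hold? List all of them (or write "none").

States satisfying walk ∨ ¬green: {Red, Yellow, Green, Off}.
States satisfying EG (walk ∨ ¬green): {Red, Yellow, Green, Off}.

{Red, Yellow, Green, Off}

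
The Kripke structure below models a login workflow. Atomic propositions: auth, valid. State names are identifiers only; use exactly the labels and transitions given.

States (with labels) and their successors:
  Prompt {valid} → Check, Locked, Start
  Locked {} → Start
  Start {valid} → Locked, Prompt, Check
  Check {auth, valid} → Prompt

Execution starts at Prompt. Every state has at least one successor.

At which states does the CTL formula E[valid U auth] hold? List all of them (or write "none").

{Prompt, Start, Check}

States satisfying valid: {Prompt, Start, Check}.
States satisfying auth: {Check}.
States satisfying E[valid U auth]: {Prompt, Start, Check}.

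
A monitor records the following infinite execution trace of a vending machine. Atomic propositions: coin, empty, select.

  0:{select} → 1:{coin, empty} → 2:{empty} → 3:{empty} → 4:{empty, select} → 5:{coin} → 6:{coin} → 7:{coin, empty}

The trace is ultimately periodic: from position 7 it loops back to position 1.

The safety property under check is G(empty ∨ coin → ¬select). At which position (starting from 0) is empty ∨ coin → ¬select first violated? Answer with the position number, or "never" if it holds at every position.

4

Check empty ∨ coin → ¬select at each position in order: 0 ✓, 1 ✓, 2 ✓, 3 ✓.
At position 4 the labels are {empty, select}, so empty ∨ coin → ¬select is false there. This is the first violation.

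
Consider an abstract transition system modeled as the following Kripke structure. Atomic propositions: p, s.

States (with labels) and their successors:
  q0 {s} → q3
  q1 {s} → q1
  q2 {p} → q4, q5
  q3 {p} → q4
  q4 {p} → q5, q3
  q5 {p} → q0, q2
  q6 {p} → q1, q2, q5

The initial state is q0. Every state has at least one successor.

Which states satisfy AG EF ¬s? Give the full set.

States satisfying EF ¬s: {q0, q2, q3, q4, q5, q6}.
States satisfying AG EF ¬s: {q0, q2, q3, q4, q5}.

{q0, q2, q3, q4, q5}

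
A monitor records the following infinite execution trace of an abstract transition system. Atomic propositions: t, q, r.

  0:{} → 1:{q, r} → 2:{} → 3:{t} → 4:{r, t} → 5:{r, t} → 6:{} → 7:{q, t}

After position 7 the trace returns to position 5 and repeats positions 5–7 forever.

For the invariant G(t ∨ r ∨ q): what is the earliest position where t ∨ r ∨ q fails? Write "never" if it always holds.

At position 0 the labels are {}, so t ∨ r ∨ q is false there. This is the first violation.

0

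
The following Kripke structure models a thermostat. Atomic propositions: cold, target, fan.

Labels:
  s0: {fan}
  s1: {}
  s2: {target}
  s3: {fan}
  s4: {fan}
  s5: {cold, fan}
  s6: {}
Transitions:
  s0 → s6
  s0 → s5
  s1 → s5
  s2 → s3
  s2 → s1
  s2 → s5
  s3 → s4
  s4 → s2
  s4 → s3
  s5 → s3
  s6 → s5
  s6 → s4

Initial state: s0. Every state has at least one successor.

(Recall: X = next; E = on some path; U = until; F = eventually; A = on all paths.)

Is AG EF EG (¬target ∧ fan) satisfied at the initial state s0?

States satisfying EF EG (¬target ∧ fan): {s0, s1, s2, s3, s4, s5, s6}.
States satisfying AG EF EG (¬target ∧ fan): {s0, s1, s2, s3, s4, s5, s6}.
Every state reachable from s0 satisfies EF EG (¬target ∧ fan).
s0 ∈ Sat(AG EF EG (¬target ∧ fan)).

Holds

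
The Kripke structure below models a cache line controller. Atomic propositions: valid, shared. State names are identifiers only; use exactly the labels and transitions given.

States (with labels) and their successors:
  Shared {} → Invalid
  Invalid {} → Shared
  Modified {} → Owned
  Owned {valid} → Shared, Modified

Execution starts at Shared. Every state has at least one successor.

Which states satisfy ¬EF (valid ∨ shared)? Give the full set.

{Shared, Invalid}

States satisfying valid ∨ shared: {Owned}.
States satisfying EF (valid ∨ shared): {Modified, Owned}.
States satisfying ¬EF (valid ∨ shared): {Shared, Invalid}.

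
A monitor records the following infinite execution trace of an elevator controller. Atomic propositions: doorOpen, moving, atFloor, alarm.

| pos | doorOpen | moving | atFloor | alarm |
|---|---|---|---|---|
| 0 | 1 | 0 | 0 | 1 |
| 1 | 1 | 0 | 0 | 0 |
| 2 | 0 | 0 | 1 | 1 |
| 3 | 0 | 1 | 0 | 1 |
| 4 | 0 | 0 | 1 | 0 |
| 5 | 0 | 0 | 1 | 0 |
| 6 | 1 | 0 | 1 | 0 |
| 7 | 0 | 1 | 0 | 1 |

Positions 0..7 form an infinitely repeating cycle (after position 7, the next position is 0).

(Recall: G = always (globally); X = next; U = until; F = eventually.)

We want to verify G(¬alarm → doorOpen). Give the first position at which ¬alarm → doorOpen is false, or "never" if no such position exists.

Check ¬alarm → doorOpen at each position in order: 0 ✓, 1 ✓, 2 ✓, 3 ✓.
At position 4 the labels are {atFloor}, so ¬alarm → doorOpen is false there. This is the first violation.

4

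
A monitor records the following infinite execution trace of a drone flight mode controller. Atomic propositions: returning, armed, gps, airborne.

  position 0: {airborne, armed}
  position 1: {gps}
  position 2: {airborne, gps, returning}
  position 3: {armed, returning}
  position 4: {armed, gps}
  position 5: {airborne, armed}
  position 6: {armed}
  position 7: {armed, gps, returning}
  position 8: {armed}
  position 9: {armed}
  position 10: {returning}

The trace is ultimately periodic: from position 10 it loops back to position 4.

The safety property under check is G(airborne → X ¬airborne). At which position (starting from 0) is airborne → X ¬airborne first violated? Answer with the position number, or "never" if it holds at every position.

airborne → X ¬airborne holds at every position 0..10, and those are all the positions the trace ever visits, so the invariant G(airborne → X ¬airborne) is never violated.

never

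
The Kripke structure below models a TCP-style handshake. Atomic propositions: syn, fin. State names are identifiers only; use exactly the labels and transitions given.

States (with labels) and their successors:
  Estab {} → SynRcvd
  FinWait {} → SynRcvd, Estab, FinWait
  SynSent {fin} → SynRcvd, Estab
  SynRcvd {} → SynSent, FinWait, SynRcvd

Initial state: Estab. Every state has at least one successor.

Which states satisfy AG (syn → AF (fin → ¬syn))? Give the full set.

States satisfying syn → AF (fin → ¬syn): {Estab, FinWait, SynSent, SynRcvd}.
States satisfying AG (syn → AF (fin → ¬syn)): {Estab, FinWait, SynSent, SynRcvd}.

{Estab, FinWait, SynSent, SynRcvd}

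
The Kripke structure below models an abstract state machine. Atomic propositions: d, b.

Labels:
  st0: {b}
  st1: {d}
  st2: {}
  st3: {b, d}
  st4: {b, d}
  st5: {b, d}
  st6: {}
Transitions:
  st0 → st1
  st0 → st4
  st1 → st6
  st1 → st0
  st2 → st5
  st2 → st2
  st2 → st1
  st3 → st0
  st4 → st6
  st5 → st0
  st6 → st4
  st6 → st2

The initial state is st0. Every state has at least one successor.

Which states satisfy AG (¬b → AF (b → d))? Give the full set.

States satisfying ¬b → AF (b → d): {st0, st1, st2, st3, st4, st5, st6}.
States satisfying AG (¬b → AF (b → d)): {st0, st1, st2, st3, st4, st5, st6}.

{st0, st1, st2, st3, st4, st5, st6}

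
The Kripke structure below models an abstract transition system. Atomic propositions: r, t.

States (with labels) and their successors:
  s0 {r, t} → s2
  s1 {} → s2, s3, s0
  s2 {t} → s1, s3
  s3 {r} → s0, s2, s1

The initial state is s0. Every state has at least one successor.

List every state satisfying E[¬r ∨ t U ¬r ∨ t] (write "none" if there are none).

States satisfying ¬r ∨ t: {s0, s1, s2}.
States satisfying E[¬r ∨ t U ¬r ∨ t]: {s0, s1, s2}.

{s0, s1, s2}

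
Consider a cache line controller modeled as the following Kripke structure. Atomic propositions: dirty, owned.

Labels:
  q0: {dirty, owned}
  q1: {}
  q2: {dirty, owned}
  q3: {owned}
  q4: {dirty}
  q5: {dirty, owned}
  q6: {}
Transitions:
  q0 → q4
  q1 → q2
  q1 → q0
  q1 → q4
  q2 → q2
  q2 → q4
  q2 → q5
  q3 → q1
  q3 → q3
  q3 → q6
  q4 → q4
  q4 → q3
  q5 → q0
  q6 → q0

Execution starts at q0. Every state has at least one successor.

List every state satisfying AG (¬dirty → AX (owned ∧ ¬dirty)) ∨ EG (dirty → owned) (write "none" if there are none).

{q1, q2, q3}

States satisfying ¬dirty → AX (owned ∧ ¬dirty): {q0, q2, q4, q5}.
States satisfying AG (¬dirty → AX (owned ∧ ¬dirty)): ∅.
States satisfying dirty → owned: {q0, q1, q2, q3, q5, q6}.
States satisfying EG (dirty → owned): {q1, q2, q3}.
States satisfying AG (¬dirty → AX (owned ∧ ¬dirty)) ∨ EG (dirty → owned): {q1, q2, q3}.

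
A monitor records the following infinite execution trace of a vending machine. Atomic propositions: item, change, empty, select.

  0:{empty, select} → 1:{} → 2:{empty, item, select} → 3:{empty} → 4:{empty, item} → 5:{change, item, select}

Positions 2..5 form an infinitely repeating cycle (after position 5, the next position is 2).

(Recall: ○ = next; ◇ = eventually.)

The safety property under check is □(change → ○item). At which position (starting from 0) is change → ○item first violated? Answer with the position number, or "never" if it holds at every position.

change → ○item holds at every position 0..5, and those are all the positions the trace ever visits, so the invariant □(change → ○item) is never violated.

never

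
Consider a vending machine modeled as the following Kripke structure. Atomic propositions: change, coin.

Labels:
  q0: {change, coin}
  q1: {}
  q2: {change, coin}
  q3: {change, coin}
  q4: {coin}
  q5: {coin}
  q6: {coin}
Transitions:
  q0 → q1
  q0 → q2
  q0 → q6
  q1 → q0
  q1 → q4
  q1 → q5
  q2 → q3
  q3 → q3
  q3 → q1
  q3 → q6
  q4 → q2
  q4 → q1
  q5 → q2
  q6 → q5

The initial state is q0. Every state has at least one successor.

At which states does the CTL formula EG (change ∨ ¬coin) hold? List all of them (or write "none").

{q0, q1, q2, q3}

States satisfying change ∨ ¬coin: {q0, q1, q2, q3}.
States satisfying EG (change ∨ ¬coin): {q0, q1, q2, q3}.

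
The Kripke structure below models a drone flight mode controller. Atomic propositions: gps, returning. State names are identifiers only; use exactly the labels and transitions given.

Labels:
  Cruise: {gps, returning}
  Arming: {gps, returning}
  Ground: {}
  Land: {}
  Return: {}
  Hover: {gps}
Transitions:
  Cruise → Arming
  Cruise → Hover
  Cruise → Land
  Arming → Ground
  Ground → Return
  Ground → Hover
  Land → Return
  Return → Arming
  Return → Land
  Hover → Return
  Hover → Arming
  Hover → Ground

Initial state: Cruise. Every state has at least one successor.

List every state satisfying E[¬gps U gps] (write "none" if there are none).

States satisfying ¬gps: {Ground, Land, Return}.
States satisfying gps: {Cruise, Arming, Hover}.
States satisfying E[¬gps U gps]: {Cruise, Arming, Ground, Land, Return, Hover}.

{Cruise, Arming, Ground, Land, Return, Hover}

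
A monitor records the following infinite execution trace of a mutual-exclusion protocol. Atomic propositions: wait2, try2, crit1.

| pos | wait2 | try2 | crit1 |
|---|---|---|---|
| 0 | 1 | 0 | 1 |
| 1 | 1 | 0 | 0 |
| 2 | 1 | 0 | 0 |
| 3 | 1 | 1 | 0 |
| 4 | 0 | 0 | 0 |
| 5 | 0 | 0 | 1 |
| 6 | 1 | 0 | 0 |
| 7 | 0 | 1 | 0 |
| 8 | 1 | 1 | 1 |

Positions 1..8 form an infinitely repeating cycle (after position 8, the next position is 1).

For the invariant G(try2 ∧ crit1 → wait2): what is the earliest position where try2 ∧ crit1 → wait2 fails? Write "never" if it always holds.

try2 ∧ crit1 → wait2 holds at every position 0..8, and those are all the positions the trace ever visits, so the invariant G(try2 ∧ crit1 → wait2) is never violated.

never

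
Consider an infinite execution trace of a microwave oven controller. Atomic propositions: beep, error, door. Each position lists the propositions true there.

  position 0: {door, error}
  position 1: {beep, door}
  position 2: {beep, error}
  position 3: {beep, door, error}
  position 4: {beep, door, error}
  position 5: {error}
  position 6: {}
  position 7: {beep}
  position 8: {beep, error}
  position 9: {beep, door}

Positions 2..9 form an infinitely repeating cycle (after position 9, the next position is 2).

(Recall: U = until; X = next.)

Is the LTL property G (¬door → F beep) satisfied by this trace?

Satisfied

¬door → F beep holds at every position 0..9, and those are all positions ever visited, so G (¬door → F beep) holds.
Positions where ¬door holds: 2, 5, 6, 7, 8.
Check F beep at each: 2→ok, 5→ok, 6→ok, 7→ok, 8→ok.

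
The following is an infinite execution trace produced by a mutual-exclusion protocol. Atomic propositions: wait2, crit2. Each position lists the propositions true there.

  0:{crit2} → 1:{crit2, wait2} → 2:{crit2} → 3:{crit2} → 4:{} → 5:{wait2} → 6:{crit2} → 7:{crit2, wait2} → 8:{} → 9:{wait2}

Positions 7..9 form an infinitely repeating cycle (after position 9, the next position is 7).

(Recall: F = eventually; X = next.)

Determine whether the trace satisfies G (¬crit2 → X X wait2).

Does not hold

¬crit2 → X X wait2 must hold at every position from 0 onward. It fails at position 4, so G (¬crit2 → X X wait2) is false.
Positions where ¬crit2 holds: 4, 5, 8, 9.
Check X X wait2 at each: 4→fails, 5→ok, 8→ok, 9→fails.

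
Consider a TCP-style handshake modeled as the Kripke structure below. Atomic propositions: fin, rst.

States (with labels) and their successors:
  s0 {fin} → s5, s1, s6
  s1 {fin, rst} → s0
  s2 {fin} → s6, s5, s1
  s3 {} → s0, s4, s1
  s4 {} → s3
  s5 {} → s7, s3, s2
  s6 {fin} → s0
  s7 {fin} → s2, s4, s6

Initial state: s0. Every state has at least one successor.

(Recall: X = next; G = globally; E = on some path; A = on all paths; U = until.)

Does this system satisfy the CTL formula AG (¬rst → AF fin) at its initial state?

Violated

States satisfying ¬rst → AF fin: {s0, s1, s2, s6, s7}.
States satisfying AG (¬rst → AF fin): ∅.
s3 is reachable from s0 and violates ¬rst → AF fin, so AG fails at s0.
s0 ∉ Sat(AG (¬rst → AF fin)).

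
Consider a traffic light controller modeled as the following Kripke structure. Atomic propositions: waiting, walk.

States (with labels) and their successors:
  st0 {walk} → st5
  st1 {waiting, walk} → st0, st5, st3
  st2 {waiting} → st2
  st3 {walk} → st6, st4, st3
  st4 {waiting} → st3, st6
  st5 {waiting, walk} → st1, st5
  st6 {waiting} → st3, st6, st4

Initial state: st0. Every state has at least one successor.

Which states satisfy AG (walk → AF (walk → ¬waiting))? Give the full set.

{st2, st3, st4, st6}

States satisfying walk → AF (walk → ¬waiting): {st0, st2, st3, st4, st6}.
States satisfying AG (walk → AF (walk → ¬waiting)): {st2, st3, st4, st6}.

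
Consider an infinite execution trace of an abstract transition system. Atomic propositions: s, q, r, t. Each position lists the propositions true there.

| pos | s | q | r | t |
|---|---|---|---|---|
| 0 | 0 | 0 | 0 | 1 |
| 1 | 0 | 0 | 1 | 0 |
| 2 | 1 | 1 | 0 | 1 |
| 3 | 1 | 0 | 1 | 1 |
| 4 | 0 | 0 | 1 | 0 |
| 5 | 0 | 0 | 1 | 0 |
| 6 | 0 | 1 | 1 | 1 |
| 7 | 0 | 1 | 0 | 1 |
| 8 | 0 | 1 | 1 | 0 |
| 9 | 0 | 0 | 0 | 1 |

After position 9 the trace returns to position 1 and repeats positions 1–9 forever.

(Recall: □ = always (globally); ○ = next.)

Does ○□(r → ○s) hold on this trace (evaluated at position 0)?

No

The position after 0 is 1; □(r → ○s) is false there.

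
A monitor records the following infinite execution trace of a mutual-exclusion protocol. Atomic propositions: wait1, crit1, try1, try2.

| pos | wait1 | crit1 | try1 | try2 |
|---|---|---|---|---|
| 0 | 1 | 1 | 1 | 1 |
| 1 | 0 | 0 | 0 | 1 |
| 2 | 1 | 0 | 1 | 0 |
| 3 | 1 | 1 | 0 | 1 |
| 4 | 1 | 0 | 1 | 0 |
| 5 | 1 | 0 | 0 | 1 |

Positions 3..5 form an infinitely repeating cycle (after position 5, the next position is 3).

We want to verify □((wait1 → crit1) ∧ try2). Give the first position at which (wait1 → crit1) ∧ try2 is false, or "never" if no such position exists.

Check (wait1 → crit1) ∧ try2 at each position in order: 0 ✓, 1 ✓.
At position 2 the labels are {try1, wait1}, so (wait1 → crit1) ∧ try2 is false there. This is the first violation.

2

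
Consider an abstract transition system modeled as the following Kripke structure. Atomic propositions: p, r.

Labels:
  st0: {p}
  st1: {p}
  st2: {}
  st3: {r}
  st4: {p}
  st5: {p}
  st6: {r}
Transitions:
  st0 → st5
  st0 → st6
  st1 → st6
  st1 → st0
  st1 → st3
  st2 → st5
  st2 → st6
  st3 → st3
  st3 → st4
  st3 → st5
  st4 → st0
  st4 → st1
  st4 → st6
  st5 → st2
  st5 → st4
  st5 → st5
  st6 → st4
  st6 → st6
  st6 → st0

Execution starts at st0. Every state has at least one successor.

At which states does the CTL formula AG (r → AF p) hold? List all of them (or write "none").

none

States satisfying r → AF p: {st0, st1, st2, st4, st5}.
States satisfying AG (r → AF p): ∅.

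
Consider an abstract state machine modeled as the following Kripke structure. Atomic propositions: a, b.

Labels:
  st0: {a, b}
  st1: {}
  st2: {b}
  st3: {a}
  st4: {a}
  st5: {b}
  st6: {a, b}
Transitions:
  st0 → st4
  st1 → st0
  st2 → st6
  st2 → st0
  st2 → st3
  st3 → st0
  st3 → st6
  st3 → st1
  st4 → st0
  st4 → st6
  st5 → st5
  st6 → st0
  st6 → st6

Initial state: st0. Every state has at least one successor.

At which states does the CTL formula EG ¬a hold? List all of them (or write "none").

States satisfying ¬a: {st1, st2, st5}.
States satisfying EG ¬a: {st5}.

{st5}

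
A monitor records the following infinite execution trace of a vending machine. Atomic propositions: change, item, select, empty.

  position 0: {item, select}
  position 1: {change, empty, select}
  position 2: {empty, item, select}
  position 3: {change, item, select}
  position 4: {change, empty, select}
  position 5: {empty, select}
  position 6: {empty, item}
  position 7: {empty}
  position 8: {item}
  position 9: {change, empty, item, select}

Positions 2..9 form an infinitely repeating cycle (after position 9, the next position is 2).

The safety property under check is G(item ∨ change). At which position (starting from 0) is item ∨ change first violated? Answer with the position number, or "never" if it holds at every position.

5

Check item ∨ change at each position in order: 0 ✓, 1 ✓, 2 ✓, 3 ✓, 4 ✓.
At position 5 the labels are {empty, select}, so item ∨ change is false there. This is the first violation.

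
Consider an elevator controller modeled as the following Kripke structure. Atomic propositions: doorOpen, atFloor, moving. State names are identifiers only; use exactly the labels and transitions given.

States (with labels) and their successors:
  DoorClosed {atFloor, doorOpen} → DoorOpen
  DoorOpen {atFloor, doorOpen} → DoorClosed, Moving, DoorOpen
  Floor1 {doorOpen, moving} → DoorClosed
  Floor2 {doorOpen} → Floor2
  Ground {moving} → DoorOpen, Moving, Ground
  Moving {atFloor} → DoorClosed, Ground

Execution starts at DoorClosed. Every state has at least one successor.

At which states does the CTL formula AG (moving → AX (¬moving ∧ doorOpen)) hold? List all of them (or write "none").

{Floor2}

States satisfying moving → AX (¬moving ∧ doorOpen): {DoorClosed, DoorOpen, Floor1, Floor2, Moving}.
States satisfying AG (moving → AX (¬moving ∧ doorOpen)): {Floor2}.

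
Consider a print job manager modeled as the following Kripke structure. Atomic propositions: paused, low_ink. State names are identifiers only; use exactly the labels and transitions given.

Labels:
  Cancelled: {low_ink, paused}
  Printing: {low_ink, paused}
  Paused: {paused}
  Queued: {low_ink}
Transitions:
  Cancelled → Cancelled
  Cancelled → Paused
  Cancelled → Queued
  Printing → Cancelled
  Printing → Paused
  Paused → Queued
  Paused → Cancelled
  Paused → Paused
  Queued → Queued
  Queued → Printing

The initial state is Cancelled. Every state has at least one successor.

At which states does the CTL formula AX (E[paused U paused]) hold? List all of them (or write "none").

States satisfying E[paused U paused]: {Cancelled, Printing, Paused}.
States satisfying AX (E[paused U paused]): {Printing}.

{Printing}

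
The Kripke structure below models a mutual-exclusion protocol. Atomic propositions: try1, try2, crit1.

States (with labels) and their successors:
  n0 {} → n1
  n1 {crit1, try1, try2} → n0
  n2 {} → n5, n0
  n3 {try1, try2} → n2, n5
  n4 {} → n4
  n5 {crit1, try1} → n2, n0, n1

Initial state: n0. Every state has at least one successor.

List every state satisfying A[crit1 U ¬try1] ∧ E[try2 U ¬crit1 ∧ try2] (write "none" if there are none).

States satisfying crit1: {n1, n5}.
States satisfying ¬try1: {n0, n2, n4}.
States satisfying A[crit1 U ¬try1]: {n0, n1, n2, n4, n5}.
States satisfying try2: {n1, n3}.
States satisfying ¬crit1 ∧ try2: {n3}.
States satisfying E[try2 U ¬crit1 ∧ try2]: {n3}.
States satisfying A[crit1 U ¬try1] ∧ E[try2 U ¬crit1 ∧ try2]: ∅.

none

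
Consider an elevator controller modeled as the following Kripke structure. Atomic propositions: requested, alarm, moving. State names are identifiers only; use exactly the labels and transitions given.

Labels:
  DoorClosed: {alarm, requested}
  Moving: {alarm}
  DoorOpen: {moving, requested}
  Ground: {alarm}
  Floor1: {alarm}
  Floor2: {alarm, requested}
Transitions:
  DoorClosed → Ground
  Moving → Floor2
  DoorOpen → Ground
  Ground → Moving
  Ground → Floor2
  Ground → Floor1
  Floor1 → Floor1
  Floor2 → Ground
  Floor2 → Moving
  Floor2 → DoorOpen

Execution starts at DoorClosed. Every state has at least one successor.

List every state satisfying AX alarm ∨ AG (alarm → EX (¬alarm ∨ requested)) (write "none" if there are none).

{DoorClosed, Moving, DoorOpen, Ground, Floor1}

States satisfying alarm: {DoorClosed, Moving, Ground, Floor1, Floor2}.
States satisfying AX alarm: {DoorClosed, Moving, DoorOpen, Ground, Floor1}.
States satisfying alarm → EX (¬alarm ∨ requested): {Moving, DoorOpen, Ground, Floor2}.
States satisfying AG (alarm → EX (¬alarm ∨ requested)): ∅.
States satisfying AX alarm ∨ AG (alarm → EX (¬alarm ∨ requested)): {DoorClosed, Moving, DoorOpen, Ground, Floor1}.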